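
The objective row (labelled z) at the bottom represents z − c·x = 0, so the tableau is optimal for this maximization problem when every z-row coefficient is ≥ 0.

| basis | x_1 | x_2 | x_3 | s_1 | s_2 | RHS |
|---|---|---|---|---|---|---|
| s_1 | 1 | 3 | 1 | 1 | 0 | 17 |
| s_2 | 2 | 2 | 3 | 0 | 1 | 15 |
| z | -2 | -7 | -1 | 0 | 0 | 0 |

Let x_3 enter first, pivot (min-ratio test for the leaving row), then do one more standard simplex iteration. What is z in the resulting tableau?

Ratio test on column x_3 — row 1: 17/1 = 17; row 2: 15/3 = 5. Minimum is 5 at row 2 (s_2 leaves); pivot element 3.
Pivot on row 2; the z-row RHS becomes 0 − (-1)·5 = 5.
Next entering variable (most negative z-row entry -19/3): x_2.
Ratio test on column x_2 — row 1: 12/(7/3) = 36/7; row 2: 5/(2/3) = 15/2. Minimum is 36/7 at row 1 (s_1 leaves); pivot element 7/3.
After the second pivot the z-row RHS is 5 − (-19/3)·(36/7) = 263/7.

263/7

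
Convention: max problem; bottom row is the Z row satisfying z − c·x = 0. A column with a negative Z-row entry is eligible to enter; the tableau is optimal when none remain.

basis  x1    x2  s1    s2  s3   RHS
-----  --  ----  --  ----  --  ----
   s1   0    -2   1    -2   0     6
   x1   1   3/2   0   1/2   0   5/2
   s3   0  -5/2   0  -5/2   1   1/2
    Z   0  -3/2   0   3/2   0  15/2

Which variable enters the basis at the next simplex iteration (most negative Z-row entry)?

Negative Z-row entries: x2: -3/2.
The most negative is -3/2 in column x2, so x2 enters.

x2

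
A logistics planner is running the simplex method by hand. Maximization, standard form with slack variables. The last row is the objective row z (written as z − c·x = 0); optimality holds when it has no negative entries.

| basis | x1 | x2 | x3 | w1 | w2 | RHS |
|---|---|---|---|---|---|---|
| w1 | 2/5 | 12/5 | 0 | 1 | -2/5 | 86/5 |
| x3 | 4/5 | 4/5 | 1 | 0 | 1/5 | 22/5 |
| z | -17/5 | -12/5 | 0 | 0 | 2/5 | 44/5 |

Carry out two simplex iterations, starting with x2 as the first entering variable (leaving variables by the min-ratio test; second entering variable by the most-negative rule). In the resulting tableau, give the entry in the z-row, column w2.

Ratio test on column x2 — row 1: (86/5)/(12/5) = 43/6; row 2: (22/5)/(4/5) = 11/2. Minimum is 11/2 at row 2 (x3 leaves); pivot element 4/5.
Divide row 2 by 4/5; eliminate column x2 from the other rows.
Second iteration: most negative z-row entry is -1 in column x1, so x1 enters.
Ratio test on column x1 — row 1: entry -2 ≤ 0; row 2: (11/2)/1 = 11/2. Minimum is 11/2 at row 2 (x2 leaves); pivot element 1.
Divide row 2 by 1; eliminate column x1 from the other rows.
After both pivots, the entry at the z-row, column w2 is 5/4.

5/4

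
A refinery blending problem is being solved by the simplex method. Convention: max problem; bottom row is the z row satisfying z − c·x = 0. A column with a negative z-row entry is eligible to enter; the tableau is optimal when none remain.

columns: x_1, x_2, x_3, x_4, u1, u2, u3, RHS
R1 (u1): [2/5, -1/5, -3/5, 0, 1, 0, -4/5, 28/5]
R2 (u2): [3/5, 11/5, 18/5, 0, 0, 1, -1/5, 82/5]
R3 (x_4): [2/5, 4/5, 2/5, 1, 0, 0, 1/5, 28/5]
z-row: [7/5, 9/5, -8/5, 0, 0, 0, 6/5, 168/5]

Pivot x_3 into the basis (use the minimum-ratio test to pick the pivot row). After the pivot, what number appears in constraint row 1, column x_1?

1/2

Ratio test on column x_3 — row 1: entry -3/5 ≤ 0; row 2: (82/5)/(18/5) = 41/9; row 3: (28/5)/(2/5) = 14. Minimum is 41/9 at row 2 (u2 leaves); pivot element 18/5.
Divide row 2 by 18/5; eliminate column x_3 from the other rows.
Row 1 update in column x_1: 2/5 − (-3/5)·(1/6) = 1/2.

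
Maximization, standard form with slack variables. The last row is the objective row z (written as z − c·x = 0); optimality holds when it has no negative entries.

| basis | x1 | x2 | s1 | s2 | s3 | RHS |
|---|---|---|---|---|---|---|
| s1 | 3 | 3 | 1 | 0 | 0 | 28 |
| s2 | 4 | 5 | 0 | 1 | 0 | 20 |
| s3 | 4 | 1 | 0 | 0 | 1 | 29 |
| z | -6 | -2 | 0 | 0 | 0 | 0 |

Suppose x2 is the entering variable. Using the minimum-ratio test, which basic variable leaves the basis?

Column x2 entries and ratios — s1: 28/3 = 28/3; s2: 20/5 = 4; s3: 29/1 = 29.
Smallest ratio is 4 in the row of s2, so s2 leaves.

s2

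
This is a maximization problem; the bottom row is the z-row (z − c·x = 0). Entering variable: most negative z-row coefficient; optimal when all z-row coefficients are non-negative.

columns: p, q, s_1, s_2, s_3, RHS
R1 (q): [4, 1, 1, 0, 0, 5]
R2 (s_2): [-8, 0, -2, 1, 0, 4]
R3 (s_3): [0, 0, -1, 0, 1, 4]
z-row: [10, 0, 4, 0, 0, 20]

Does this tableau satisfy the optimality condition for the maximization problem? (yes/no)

yes

Every z-row coefficient is ≥ 0, so the tableau is optimal.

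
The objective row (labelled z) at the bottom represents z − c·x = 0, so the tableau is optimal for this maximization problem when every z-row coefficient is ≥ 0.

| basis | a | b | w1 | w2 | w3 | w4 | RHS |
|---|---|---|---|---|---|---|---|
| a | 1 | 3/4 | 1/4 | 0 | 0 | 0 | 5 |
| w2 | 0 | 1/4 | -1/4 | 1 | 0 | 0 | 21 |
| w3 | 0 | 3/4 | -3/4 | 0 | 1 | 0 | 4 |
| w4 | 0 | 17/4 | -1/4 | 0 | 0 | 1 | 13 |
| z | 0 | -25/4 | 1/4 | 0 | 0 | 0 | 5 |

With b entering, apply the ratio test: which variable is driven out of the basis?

Column b entries and ratios — a: 5/(3/4) = 20/3; w2: 21/(1/4) = 84; w3: 4/(3/4) = 16/3; w4: 13/(17/4) = 52/17.
Smallest ratio is 52/17 in the row of w4, so w4 leaves.

w4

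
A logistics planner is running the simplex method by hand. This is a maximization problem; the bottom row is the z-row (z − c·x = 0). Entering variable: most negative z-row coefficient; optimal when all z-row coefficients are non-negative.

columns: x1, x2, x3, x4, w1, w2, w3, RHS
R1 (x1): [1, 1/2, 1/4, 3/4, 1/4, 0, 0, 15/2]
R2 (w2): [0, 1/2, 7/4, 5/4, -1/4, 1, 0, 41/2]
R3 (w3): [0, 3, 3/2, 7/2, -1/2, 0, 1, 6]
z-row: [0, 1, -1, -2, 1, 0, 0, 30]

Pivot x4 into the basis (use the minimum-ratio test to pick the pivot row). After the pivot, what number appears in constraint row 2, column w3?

-5/14

Ratio test on column x4 — row 1: (15/2)/(3/4) = 10; row 2: (41/2)/(5/4) = 82/5; row 3: 6/(7/2) = 12/7. Minimum is 12/7 at row 3 (w3 leaves); pivot element 7/2.
Divide row 3 by 7/2; eliminate column x4 from the other rows.
Row 2 update in column w3: 0 − (5/4)·(2/7) = -5/14.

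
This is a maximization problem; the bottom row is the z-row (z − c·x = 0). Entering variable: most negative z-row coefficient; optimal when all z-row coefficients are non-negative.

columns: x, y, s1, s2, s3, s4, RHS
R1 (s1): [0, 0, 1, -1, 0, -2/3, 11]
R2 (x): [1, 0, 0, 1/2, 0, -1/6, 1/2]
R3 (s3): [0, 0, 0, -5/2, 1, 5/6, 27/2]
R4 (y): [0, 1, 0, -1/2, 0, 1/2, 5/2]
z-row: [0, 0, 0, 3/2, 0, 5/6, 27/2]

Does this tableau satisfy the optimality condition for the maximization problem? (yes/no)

Every z-row coefficient is ≥ 0, so the tableau is optimal.

yes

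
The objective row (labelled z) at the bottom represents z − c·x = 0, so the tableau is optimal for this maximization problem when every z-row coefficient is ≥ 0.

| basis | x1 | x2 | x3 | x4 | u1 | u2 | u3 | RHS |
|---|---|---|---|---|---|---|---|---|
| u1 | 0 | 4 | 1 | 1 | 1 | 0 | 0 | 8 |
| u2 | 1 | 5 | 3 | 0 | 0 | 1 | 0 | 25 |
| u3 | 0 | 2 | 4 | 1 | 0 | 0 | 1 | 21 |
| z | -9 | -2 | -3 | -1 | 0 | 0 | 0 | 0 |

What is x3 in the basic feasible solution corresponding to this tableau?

x3 is not in the basis, so in the current basic feasible solution x3 = 0.

0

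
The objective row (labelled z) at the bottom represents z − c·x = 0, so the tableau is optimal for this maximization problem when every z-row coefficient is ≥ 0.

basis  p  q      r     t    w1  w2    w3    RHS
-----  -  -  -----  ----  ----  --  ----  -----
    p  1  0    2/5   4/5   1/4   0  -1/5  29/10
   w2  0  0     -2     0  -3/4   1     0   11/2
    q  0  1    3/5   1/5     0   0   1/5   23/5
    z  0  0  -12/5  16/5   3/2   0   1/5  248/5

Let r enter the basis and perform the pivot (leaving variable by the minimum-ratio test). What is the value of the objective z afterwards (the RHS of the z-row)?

67

Ratio test on column r — row 1: (29/10)/(2/5) = 29/4; row 2: entry -2 ≤ 0; row 3: (23/5)/(3/5) = 23/3. Minimum is 29/4 at row 1 (p leaves); pivot element 2/5.
Pivot on row 1; the z-row RHS becomes 248/5 − (-12/5)·(29/4) = 67.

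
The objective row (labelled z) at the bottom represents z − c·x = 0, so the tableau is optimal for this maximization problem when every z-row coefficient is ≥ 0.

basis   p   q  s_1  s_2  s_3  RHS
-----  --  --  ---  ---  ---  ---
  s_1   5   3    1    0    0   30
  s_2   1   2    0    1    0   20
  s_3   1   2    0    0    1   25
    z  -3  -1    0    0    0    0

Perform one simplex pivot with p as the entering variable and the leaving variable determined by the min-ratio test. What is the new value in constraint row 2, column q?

Ratio test on column p — row 1: 30/5 = 6; row 2: 20/1 = 20; row 3: 25/1 = 25. Minimum is 6 at row 1 (s_1 leaves); pivot element 5.
Divide row 1 by 5; eliminate column p from the other rows.
Row 2 update in column q: 2 − 1·(3/5) = 7/5.

7/5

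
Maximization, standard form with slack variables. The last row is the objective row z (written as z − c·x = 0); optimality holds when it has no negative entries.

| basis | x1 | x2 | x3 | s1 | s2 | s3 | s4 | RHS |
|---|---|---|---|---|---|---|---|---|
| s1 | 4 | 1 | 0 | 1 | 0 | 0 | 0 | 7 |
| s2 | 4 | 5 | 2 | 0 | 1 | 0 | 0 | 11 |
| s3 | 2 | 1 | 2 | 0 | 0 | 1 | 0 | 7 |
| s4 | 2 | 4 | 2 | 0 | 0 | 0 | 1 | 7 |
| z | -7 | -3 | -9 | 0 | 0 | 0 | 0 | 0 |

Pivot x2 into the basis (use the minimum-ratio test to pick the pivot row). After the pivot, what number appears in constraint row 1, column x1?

Ratio test on column x2 — row 1: 7/1 = 7; row 2: 11/5 = 11/5; row 3: 7/1 = 7; row 4: 7/4 = 7/4. Minimum is 7/4 at row 4 (s4 leaves); pivot element 4.
Divide row 4 by 4; eliminate column x2 from the other rows.
Row 1 update in column x1: 4 − 1·(1/2) = 7/2.

7/2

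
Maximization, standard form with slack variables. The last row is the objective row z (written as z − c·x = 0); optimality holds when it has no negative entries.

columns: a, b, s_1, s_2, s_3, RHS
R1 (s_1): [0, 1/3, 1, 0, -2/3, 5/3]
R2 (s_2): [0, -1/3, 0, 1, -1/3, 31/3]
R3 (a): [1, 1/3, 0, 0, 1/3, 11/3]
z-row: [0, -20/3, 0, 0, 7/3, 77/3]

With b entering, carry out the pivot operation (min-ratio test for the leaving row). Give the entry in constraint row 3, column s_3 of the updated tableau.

1

Ratio test on column b — row 1: (5/3)/(1/3) = 5; row 2: entry -1/3 ≤ 0; row 3: (11/3)/(1/3) = 11. Minimum is 5 at row 1 (s_1 leaves); pivot element 1/3.
Divide row 1 by 1/3; eliminate column b from the other rows.
Row 3 update in column s_3: 1/3 − (1/3)·(-2) = 1.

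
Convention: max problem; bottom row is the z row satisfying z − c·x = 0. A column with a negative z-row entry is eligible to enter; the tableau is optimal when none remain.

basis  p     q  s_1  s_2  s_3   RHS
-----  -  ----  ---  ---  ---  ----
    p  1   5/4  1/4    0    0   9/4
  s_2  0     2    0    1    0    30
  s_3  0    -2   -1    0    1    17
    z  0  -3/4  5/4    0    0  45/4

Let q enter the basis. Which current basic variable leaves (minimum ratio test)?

p

Column q entries and ratios — p: (9/4)/(5/4) = 9/5; s_2: 30/2 = 15; s_3: -2 ≤ 0, skip.
Smallest ratio is 9/5 in the row of p, so p leaves.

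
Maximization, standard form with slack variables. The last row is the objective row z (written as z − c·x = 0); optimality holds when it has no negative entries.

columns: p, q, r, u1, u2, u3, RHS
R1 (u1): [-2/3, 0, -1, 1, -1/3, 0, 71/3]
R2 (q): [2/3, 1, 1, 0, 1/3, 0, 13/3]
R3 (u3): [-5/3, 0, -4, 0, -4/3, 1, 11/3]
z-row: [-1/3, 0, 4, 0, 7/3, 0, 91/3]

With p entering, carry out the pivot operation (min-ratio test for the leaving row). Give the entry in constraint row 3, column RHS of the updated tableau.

29/2

Ratio test on column p — row 1: entry -2/3 ≤ 0; row 2: (13/3)/(2/3) = 13/2; row 3: entry -5/3 ≤ 0. Minimum is 13/2 at row 2 (q leaves); pivot element 2/3.
Divide row 2 by 2/3; eliminate column p from the other rows.
Row 3 update in column RHS: 11/3 − (-5/3)·(13/2) = 29/2.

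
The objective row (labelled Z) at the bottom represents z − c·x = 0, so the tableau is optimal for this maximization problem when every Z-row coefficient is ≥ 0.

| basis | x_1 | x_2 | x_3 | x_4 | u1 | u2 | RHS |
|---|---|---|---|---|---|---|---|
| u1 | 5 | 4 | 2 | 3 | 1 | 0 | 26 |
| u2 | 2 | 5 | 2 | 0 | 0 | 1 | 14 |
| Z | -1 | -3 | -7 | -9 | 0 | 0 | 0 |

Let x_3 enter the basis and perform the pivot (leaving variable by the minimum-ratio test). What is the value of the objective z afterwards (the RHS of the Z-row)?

Ratio test on column x_3 — row 1: 26/2 = 13; row 2: 14/2 = 7. Minimum is 7 at row 2 (u2 leaves); pivot element 2.
Pivot on row 2; the Z-row RHS becomes 0 − (-7)·7 = 49.

49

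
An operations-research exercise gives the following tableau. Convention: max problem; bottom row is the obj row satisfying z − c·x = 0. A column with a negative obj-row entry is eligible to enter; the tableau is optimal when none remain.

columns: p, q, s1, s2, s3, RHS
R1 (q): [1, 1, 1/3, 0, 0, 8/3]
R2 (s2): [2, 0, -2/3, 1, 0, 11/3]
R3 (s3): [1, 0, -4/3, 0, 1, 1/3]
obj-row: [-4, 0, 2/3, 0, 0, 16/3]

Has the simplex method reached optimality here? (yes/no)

The obj-row has a negative entry -4 in column p, so it is not optimal.

no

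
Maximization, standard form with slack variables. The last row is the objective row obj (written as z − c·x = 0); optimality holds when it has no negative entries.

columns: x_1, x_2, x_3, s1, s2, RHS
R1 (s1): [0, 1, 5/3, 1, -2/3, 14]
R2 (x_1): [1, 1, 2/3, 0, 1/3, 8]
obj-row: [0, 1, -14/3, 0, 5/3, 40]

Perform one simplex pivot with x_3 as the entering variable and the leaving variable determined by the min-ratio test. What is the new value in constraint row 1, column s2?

-2/5

Ratio test on column x_3 — row 1: 14/(5/3) = 42/5; row 2: 8/(2/3) = 12. Minimum is 42/5 at row 1 (s1 leaves); pivot element 5/3.
Divide row 1 by 5/3; eliminate column x_3 from the other rows.
In the new row 1, the s2 entry is the old entry divided by the pivot: (-2/3)/(5/3) = -2/5.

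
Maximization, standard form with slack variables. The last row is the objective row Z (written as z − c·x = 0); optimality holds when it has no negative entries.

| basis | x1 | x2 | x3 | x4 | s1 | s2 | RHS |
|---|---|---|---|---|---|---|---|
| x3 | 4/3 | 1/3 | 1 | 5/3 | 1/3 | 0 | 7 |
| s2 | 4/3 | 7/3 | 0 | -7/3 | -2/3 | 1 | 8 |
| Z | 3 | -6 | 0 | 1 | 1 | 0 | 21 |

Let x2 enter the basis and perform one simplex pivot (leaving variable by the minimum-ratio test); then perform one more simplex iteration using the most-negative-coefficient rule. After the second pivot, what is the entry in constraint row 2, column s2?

5/14

Ratio test on column x2 — row 1: 7/(1/3) = 21; row 2: 8/(7/3) = 24/7. Minimum is 24/7 at row 2 (s2 leaves); pivot element 7/3.
Divide row 2 by 7/3; eliminate column x2 from the other rows.
Second iteration: most negative Z-row entry is -5 in column x4, so x4 enters.
Ratio test on column x4 — row 1: (41/7)/2 = 41/14; row 2: entry -1 ≤ 0. Minimum is 41/14 at row 1 (x3 leaves); pivot element 2.
Divide row 1 by 2; eliminate column x4 from the other rows.
After both pivots, the entry at constraint row 2, column s2 is 5/14.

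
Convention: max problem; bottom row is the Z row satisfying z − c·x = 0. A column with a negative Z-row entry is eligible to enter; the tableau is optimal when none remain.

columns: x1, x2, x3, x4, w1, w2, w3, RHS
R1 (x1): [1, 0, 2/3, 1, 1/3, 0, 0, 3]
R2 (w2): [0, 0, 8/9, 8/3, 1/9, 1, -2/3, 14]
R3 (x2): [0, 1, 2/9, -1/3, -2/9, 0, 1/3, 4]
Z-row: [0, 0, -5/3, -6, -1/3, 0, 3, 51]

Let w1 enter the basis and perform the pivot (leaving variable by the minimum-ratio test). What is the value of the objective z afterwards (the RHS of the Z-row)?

Ratio test on column w1 — row 1: 3/(1/3) = 9; row 2: 14/(1/9) = 126; row 3: entry -2/9 ≤ 0. Minimum is 9 at row 1 (x1 leaves); pivot element 1/3.
Pivot on row 1; the Z-row RHS becomes 51 − (-1/3)·9 = 54.

54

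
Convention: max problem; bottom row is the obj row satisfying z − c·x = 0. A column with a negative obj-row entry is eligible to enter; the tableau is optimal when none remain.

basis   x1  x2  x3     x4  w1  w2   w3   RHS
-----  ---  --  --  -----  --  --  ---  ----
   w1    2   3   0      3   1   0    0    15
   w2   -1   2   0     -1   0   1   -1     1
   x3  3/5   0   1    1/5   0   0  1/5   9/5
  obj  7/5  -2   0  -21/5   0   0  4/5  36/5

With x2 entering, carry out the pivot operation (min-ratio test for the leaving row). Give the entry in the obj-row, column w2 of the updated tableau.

1

Ratio test on column x2 — row 1: 15/3 = 5; row 2: 1/2 = 1/2; row 3: entry 0 ≤ 0. Minimum is 1/2 at row 2 (w2 leaves); pivot element 2.
Divide row 2 by 2; eliminate column x2 from the other rows.
obj-row update in column w2: 0 − (-2)·(1/2) = 1.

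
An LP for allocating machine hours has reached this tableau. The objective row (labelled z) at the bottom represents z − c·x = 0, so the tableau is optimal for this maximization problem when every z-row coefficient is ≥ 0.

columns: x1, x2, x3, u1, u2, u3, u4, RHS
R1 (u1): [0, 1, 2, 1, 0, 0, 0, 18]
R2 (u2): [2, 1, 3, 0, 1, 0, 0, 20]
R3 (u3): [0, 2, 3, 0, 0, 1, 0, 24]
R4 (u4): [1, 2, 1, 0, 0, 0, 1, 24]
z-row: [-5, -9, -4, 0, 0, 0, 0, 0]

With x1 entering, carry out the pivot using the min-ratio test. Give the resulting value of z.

50

Ratio test on column x1 — row 1: entry 0 ≤ 0; row 2: 20/2 = 10; row 3: entry 0 ≤ 0; row 4: 24/1 = 24. Minimum is 10 at row 2 (u2 leaves); pivot element 2.
Pivot on row 2; the z-row RHS becomes 0 − (-5)·10 = 50.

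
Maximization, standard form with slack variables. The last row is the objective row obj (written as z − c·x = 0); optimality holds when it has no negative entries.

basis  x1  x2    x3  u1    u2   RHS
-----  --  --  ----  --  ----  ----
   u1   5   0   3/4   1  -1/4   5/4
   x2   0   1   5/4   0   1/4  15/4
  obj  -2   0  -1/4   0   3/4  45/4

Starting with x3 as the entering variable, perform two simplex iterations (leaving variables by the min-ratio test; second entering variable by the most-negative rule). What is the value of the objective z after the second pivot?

Ratio test on column x3 — row 1: (5/4)/(3/4) = 5/3; row 2: (15/4)/(5/4) = 3. Minimum is 5/3 at row 1 (u1 leaves); pivot element 3/4.
Pivot on row 1; the obj-row RHS becomes 45/4 − (-1/4)·(5/3) = 35/3.
Next entering variable (most negative obj-row entry -1/3): x1.
Ratio test on column x1 — row 1: (5/3)/(20/3) = 1/4; row 2: entry -25/3 ≤ 0. Minimum is 1/4 at row 1 (x3 leaves); pivot element 20/3.
After the second pivot the obj-row RHS is 35/3 − (-1/3)·(1/4) = 47/4.

47/4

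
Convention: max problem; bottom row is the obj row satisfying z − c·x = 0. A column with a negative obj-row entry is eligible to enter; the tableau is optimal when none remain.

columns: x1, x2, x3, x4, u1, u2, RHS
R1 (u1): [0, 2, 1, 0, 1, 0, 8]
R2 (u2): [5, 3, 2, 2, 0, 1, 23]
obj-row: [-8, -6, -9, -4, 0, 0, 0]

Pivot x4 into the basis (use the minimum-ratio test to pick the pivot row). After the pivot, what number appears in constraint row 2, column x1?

Ratio test on column x4 — row 1: entry 0 ≤ 0; row 2: 23/2 = 23/2. Minimum is 23/2 at row 2 (u2 leaves); pivot element 2.
Divide row 2 by 2; eliminate column x4 from the other rows.
In the new row 2, the x1 entry is the old entry divided by the pivot: 5/2 = 5/2.

5/2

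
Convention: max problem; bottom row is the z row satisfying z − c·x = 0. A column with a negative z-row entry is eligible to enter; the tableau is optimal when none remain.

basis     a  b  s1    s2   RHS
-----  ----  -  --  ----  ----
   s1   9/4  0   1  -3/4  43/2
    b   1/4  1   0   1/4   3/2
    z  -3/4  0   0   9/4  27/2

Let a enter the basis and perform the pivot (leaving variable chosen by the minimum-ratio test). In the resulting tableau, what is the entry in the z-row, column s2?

Ratio test on column a — row 1: (43/2)/(9/4) = 86/9; row 2: (3/2)/(1/4) = 6. Minimum is 6 at row 2 (b leaves); pivot element 1/4.
Divide row 2 by 1/4; eliminate column a from the other rows.
z-row update in column s2: 9/4 − (-3/4)·1 = 3.

3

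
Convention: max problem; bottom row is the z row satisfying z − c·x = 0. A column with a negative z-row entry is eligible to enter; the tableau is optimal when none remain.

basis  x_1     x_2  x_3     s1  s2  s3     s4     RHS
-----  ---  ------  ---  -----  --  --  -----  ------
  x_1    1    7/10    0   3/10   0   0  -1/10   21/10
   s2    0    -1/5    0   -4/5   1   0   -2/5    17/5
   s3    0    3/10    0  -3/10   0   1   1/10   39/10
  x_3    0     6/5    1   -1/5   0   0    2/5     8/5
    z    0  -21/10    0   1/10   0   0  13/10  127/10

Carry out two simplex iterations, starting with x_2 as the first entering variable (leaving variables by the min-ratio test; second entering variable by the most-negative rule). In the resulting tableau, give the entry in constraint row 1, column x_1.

12/5

Ratio test on column x_2 — row 1: (21/10)/(7/10) = 3; row 2: entry -1/5 ≤ 0; row 3: (39/10)/(3/10) = 13; row 4: (8/5)/(6/5) = 4/3. Minimum is 4/3 at row 4 (x_3 leaves); pivot element 6/5.
Divide row 4 by 6/5; eliminate column x_2 from the other rows.
Second iteration: most negative z-row entry is -1/4 in column s1, so s1 enters.
Ratio test on column s1 — row 1: (7/6)/(5/12) = 14/5; row 2: entry -5/6 ≤ 0; row 3: entry -1/4 ≤ 0; row 4: entry -1/6 ≤ 0. Minimum is 14/5 at row 1 (x_1 leaves); pivot element 5/12.
Divide row 1 by 5/12; eliminate column s1 from the other rows.
After both pivots, the entry at constraint row 1, column x_1 is 12/5.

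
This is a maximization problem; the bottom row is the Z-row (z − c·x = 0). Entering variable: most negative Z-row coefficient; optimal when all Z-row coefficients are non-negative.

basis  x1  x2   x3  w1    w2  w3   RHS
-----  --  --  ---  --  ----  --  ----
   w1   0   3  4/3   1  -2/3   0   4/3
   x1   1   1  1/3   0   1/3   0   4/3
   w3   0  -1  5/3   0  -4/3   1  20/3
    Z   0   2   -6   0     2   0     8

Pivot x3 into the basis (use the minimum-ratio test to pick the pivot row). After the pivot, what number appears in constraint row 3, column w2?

Ratio test on column x3 — row 1: (4/3)/(4/3) = 1; row 2: (4/3)/(1/3) = 4; row 3: (20/3)/(5/3) = 4. Minimum is 1 at row 1 (w1 leaves); pivot element 4/3.
Divide row 1 by 4/3; eliminate column x3 from the other rows.
Row 3 update in column w2: -4/3 − (5/3)·(-1/2) = -1/2.

-1/2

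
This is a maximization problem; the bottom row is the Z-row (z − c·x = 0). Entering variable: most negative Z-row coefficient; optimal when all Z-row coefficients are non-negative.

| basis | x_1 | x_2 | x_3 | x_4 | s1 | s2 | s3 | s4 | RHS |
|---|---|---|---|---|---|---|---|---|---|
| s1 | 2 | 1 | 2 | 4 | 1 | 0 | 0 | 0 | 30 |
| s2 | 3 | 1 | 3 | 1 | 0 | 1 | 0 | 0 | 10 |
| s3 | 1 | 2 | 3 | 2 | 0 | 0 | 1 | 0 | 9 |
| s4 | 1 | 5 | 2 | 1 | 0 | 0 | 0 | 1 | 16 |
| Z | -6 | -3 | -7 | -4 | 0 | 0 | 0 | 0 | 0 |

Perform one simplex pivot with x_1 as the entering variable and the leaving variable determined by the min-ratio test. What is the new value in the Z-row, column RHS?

20

Ratio test on column x_1 — row 1: 30/2 = 15; row 2: 10/3 = 10/3; row 3: 9/1 = 9; row 4: 16/1 = 16. Minimum is 10/3 at row 2 (s2 leaves); pivot element 3.
Divide row 2 by 3; eliminate column x_1 from the other rows.
Z-row update in column RHS: 0 − (-6)·(10/3) = 20.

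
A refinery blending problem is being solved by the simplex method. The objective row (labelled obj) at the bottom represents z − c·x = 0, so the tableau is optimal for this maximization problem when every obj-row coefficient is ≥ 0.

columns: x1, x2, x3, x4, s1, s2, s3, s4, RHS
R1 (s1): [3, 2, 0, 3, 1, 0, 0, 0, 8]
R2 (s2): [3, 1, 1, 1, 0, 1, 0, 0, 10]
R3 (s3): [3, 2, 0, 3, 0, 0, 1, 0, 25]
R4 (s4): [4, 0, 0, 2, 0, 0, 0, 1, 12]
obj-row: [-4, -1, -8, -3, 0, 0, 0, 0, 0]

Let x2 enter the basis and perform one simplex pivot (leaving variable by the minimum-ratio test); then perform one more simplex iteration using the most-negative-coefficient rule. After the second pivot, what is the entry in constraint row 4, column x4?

Ratio test on column x2 — row 1: 8/2 = 4; row 2: 10/1 = 10; row 3: 25/2 = 25/2; row 4: entry 0 ≤ 0. Minimum is 4 at row 1 (s1 leaves); pivot element 2.
Divide row 1 by 2; eliminate column x2 from the other rows.
Second iteration: most negative obj-row entry is -8 in column x3, so x3 enters.
Ratio test on column x3 — row 1: entry 0 ≤ 0; row 2: 6/1 = 6; row 3: entry 0 ≤ 0; row 4: entry 0 ≤ 0. Minimum is 6 at row 2 (s2 leaves); pivot element 1.
Divide row 2 by 1; eliminate column x3 from the other rows.
After both pivots, the entry at constraint row 4, column x4 is 2.

2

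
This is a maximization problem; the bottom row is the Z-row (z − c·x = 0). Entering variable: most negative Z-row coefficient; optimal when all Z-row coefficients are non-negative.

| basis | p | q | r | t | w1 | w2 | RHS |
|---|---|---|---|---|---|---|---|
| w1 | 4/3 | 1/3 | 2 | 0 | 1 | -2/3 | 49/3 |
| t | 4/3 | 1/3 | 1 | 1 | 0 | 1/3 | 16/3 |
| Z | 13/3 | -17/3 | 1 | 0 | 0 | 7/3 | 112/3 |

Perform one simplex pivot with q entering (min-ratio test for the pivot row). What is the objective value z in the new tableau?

128

Ratio test on column q — row 1: (49/3)/(1/3) = 49; row 2: (16/3)/(1/3) = 16. Minimum is 16 at row 2 (t leaves); pivot element 1/3.
Pivot on row 2; the Z-row RHS becomes 112/3 − (-17/3)·16 = 128.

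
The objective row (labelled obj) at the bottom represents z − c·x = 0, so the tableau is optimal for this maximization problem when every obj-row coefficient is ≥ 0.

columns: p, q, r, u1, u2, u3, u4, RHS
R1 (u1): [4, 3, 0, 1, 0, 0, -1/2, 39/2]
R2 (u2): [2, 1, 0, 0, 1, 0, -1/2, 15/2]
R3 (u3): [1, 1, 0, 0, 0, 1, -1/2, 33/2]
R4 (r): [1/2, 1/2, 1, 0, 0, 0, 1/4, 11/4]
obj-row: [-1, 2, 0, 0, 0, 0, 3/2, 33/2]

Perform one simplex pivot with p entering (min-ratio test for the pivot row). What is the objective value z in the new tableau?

81/4

Ratio test on column p — row 1: (39/2)/4 = 39/8; row 2: (15/2)/2 = 15/4; row 3: (33/2)/1 = 33/2; row 4: (11/4)/(1/2) = 11/2. Minimum is 15/4 at row 2 (u2 leaves); pivot element 2.
Pivot on row 2; the obj-row RHS becomes 33/2 − (-1)·(15/4) = 81/4.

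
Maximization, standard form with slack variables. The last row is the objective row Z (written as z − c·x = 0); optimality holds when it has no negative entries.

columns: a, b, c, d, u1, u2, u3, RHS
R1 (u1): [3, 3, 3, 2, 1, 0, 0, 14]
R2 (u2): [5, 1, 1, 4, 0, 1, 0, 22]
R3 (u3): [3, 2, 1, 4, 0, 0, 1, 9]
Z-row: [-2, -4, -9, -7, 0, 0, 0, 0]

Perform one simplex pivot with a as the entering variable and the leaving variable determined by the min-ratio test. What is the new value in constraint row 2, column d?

Ratio test on column a — row 1: 14/3 = 14/3; row 2: 22/5 = 22/5; row 3: 9/3 = 3. Minimum is 3 at row 3 (u3 leaves); pivot element 3.
Divide row 3 by 3; eliminate column a from the other rows.
Row 2 update in column d: 4 − 5·(4/3) = -8/3.

-8/3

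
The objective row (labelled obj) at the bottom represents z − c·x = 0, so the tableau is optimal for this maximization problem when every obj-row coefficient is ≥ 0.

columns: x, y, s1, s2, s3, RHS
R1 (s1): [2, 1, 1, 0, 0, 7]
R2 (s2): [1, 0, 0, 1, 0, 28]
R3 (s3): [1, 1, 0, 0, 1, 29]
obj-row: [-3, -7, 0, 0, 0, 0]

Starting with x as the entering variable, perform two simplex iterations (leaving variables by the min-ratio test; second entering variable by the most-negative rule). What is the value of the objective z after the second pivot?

Ratio test on column x — row 1: 7/2 = 7/2; row 2: 28/1 = 28; row 3: 29/1 = 29. Minimum is 7/2 at row 1 (s1 leaves); pivot element 2.
Pivot on row 1; the obj-row RHS becomes 0 − (-3)·(7/2) = 21/2.
Next entering variable (most negative obj-row entry -11/2): y.
Ratio test on column y — row 1: (7/2)/(1/2) = 7; row 2: entry -1/2 ≤ 0; row 3: (51/2)/(1/2) = 51. Minimum is 7 at row 1 (x leaves); pivot element 1/2.
After the second pivot the obj-row RHS is 21/2 − (-11/2)·7 = 49.

49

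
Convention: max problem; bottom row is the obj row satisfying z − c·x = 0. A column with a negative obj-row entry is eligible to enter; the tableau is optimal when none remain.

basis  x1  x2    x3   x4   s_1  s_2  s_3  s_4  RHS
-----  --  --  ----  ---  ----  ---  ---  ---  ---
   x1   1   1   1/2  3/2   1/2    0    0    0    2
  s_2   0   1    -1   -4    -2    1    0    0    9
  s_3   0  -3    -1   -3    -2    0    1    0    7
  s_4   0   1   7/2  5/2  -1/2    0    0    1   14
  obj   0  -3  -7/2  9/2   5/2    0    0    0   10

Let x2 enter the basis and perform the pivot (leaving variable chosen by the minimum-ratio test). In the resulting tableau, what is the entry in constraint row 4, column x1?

-1

Ratio test on column x2 — row 1: 2/1 = 2; row 2: 9/1 = 9; row 3: entry -3 ≤ 0; row 4: 14/1 = 14. Minimum is 2 at row 1 (x1 leaves); pivot element 1.
Divide row 1 by 1; eliminate column x2 from the other rows.
Row 4 update in column x1: 0 − 1·1 = -1.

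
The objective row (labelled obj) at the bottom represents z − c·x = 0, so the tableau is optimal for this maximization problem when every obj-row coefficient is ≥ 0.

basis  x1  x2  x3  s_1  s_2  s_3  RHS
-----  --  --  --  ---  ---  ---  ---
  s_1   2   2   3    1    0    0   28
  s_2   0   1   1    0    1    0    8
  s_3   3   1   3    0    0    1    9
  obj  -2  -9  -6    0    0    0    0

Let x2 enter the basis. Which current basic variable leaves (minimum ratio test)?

s_2

Column x2 entries and ratios — s_1: 28/2 = 14; s_2: 8/1 = 8; s_3: 9/1 = 9.
Smallest ratio is 8 in the row of s_2, so s_2 leaves.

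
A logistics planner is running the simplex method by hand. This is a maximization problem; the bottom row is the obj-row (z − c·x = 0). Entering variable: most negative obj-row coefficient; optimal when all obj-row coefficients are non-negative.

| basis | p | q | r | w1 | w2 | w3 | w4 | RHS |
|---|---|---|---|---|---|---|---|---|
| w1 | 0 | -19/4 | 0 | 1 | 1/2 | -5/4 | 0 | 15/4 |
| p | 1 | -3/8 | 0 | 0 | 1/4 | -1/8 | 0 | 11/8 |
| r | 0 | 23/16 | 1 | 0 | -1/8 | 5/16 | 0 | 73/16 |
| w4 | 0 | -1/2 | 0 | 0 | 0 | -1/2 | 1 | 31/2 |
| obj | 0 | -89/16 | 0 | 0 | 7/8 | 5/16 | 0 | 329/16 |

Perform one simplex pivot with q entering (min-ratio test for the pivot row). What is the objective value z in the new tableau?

879/23

Ratio test on column q — row 1: entry -19/4 ≤ 0; row 2: entry -3/8 ≤ 0; row 3: (73/16)/(23/16) = 73/23; row 4: entry -1/2 ≤ 0. Minimum is 73/23 at row 3 (r leaves); pivot element 23/16.
Pivot on row 3; the obj-row RHS becomes 329/16 − (-89/16)·(73/23) = 879/23.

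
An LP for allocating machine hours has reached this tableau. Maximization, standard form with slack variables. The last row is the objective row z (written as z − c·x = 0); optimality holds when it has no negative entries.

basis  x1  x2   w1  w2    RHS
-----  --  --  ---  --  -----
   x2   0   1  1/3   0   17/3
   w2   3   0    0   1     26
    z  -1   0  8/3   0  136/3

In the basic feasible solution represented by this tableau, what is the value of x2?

x2 is basic (row 1); its value is the RHS of that row, 17/3.

17/3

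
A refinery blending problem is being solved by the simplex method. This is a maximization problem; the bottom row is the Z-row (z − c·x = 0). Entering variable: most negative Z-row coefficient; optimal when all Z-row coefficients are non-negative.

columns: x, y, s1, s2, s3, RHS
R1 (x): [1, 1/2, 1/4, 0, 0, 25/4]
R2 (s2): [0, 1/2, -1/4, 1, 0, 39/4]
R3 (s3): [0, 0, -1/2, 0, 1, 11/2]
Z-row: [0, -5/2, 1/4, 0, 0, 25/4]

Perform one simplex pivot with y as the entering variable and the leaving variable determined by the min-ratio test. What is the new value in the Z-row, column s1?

3/2

Ratio test on column y — row 1: (25/4)/(1/2) = 25/2; row 2: (39/4)/(1/2) = 39/2; row 3: entry 0 ≤ 0. Minimum is 25/2 at row 1 (x leaves); pivot element 1/2.
Divide row 1 by 1/2; eliminate column y from the other rows.
Z-row update in column s1: 1/4 − (-5/2)·(1/2) = 3/2.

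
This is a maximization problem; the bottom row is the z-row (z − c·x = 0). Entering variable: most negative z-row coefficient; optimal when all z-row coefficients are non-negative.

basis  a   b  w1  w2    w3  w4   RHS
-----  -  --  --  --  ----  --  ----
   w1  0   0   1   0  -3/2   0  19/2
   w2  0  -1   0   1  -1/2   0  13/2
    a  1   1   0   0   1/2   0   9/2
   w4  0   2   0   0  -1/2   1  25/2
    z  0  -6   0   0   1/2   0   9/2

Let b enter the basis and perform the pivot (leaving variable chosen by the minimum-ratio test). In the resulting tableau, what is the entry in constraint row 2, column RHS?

Ratio test on column b — row 1: entry 0 ≤ 0; row 2: entry -1 ≤ 0; row 3: (9/2)/1 = 9/2; row 4: (25/2)/2 = 25/4. Minimum is 9/2 at row 3 (a leaves); pivot element 1.
Divide row 3 by 1; eliminate column b from the other rows.
Row 2 update in column RHS: 13/2 − (-1)·(9/2) = 11.

11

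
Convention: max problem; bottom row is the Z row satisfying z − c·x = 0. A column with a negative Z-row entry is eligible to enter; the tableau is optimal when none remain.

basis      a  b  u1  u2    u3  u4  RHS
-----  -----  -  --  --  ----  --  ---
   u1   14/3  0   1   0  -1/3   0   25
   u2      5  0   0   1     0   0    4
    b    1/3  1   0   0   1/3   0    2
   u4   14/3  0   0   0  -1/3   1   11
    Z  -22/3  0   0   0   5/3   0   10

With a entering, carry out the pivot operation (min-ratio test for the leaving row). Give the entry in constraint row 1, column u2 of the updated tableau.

-14/15

Ratio test on column a — row 1: 25/(14/3) = 75/14; row 2: 4/5 = 4/5; row 3: 2/(1/3) = 6; row 4: 11/(14/3) = 33/14. Minimum is 4/5 at row 2 (u2 leaves); pivot element 5.
Divide row 2 by 5; eliminate column a from the other rows.
Row 1 update in column u2: 0 − (14/3)·(1/5) = -14/15.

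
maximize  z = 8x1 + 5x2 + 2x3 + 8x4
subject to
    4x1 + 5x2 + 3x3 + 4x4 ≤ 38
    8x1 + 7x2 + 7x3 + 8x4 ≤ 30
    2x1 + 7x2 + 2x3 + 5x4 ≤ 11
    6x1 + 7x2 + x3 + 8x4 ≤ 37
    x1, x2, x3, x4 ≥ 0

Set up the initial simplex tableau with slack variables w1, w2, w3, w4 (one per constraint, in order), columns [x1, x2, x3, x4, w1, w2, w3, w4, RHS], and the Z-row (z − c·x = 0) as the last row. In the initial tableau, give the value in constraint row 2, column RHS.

30

The RHS of constraint 2 is b_2 = 30.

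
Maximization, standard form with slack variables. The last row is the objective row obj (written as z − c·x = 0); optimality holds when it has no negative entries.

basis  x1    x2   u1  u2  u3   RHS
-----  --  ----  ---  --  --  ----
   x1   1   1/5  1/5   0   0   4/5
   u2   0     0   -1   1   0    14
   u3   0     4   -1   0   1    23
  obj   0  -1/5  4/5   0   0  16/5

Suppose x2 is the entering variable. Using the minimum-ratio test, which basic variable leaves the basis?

Column x2 entries and ratios — x1: (4/5)/(1/5) = 4; u2: 0 ≤ 0, skip; u3: 23/4 = 23/4.
Smallest ratio is 4 in the row of x1, so x1 leaves.

x1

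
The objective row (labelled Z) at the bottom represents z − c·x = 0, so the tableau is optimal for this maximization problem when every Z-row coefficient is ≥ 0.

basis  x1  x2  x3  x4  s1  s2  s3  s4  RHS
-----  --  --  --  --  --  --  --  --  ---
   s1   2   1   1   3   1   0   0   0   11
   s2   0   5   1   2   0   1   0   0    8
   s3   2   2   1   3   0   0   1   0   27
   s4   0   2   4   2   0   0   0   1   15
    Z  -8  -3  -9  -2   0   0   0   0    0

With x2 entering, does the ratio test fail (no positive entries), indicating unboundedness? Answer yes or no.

Column x2 has positive entries in row(s) 1, 2, 3, 4, so the ratio test bounds it — not unbounded.

no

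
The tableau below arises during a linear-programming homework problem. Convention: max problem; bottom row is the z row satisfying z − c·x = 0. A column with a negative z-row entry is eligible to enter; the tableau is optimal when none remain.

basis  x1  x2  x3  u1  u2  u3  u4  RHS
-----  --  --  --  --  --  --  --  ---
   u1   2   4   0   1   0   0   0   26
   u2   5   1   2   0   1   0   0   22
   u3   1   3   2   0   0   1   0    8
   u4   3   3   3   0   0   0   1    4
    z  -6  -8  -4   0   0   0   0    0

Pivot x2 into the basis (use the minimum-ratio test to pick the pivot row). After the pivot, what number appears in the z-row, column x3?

4

Ratio test on column x2 — row 1: 26/4 = 13/2; row 2: 22/1 = 22; row 3: 8/3 = 8/3; row 4: 4/3 = 4/3. Minimum is 4/3 at row 4 (u4 leaves); pivot element 3.
Divide row 4 by 3; eliminate column x2 from the other rows.
z-row update in column x3: -4 − (-8)·1 = 4.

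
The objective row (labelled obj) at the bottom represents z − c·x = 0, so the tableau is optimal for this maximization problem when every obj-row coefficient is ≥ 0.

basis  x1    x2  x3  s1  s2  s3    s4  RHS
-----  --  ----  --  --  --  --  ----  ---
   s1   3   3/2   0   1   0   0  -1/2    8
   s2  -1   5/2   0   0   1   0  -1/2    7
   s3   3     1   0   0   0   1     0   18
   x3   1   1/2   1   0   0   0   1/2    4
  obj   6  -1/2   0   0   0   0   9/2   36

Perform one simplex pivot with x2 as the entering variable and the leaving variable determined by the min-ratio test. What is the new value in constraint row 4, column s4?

Ratio test on column x2 — row 1: 8/(3/2) = 16/3; row 2: 7/(5/2) = 14/5; row 3: 18/1 = 18; row 4: 4/(1/2) = 8. Minimum is 14/5 at row 2 (s2 leaves); pivot element 5/2.
Divide row 2 by 5/2; eliminate column x2 from the other rows.
Row 4 update in column s4: 1/2 − (1/2)·(-1/5) = 3/5.

3/5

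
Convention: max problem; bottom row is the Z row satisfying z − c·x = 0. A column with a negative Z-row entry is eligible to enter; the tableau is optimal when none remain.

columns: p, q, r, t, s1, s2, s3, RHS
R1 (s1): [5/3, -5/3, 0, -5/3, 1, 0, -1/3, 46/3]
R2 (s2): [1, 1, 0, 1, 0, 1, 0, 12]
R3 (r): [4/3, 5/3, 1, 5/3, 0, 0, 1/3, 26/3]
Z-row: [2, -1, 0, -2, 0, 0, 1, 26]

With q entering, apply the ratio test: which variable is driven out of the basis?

Column q entries and ratios — s1: -5/3 ≤ 0, skip; s2: 12/1 = 12; r: (26/3)/(5/3) = 26/5.
Smallest ratio is 26/5 in the row of r, so r leaves.

r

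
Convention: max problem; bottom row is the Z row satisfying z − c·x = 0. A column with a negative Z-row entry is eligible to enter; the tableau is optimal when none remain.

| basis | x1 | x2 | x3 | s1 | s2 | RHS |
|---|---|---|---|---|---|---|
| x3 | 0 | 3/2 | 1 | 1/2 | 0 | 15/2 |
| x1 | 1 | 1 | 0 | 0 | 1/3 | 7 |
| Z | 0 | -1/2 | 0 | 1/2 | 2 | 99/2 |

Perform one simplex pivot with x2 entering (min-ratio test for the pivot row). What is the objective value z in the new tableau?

Ratio test on column x2 — row 1: (15/2)/(3/2) = 5; row 2: 7/1 = 7. Minimum is 5 at row 1 (x3 leaves); pivot element 3/2.
Pivot on row 1; the Z-row RHS becomes 99/2 − (-1/2)·5 = 52.

52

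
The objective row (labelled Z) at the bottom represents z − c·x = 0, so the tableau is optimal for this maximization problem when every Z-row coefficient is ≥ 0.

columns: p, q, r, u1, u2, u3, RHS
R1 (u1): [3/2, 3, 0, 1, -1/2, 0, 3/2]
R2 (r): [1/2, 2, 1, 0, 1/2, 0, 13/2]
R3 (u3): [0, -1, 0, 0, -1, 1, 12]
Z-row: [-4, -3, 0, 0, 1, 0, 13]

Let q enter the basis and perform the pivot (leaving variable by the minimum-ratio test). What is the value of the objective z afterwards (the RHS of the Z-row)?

Ratio test on column q — row 1: (3/2)/3 = 1/2; row 2: (13/2)/2 = 13/4; row 3: entry -1 ≤ 0. Minimum is 1/2 at row 1 (u1 leaves); pivot element 3.
Pivot on row 1; the Z-row RHS becomes 13 − (-3)·(1/2) = 29/2.

29/2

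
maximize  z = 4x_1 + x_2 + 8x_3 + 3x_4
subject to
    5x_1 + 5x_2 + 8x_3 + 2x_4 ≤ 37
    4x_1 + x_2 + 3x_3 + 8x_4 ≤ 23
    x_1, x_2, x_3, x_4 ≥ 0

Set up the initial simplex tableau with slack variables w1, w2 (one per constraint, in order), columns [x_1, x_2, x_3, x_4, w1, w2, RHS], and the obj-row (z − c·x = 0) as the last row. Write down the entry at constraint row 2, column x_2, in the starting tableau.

1

Constraint 2 has coefficient 1 on x_2.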